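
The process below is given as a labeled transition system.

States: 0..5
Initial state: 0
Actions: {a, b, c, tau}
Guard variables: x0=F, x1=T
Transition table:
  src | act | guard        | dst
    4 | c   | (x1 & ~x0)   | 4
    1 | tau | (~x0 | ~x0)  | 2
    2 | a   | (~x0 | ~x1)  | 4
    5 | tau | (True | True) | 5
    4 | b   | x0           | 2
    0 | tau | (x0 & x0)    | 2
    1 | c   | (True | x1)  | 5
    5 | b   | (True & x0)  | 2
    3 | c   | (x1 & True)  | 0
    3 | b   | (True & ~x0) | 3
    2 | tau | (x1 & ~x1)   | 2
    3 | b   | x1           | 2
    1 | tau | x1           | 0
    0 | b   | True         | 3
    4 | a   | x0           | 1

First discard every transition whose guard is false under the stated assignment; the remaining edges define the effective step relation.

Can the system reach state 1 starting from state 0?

10 transition(s) survive guard evaluation.
depth 0: {0}
depth 1: {3}  total {0,3}
depth 2: {2}  total {0,2,3}
depth 3: {4}  total {0,2,3,4}
Reach set: {0,2,3,4}

Answer: UNREACHABLE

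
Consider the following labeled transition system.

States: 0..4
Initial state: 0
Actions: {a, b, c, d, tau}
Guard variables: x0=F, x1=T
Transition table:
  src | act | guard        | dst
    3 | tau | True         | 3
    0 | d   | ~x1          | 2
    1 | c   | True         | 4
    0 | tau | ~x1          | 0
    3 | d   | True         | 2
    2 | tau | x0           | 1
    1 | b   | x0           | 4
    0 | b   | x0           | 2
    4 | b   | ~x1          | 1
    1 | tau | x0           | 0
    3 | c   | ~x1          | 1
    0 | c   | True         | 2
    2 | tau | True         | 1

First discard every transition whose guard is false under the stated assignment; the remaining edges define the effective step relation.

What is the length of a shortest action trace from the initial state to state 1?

BFS to 1:
  L0 = {0}
  L1 = {2}
  L2 = {1}
first hit 1 at d=2 via c·tau

Answer: 2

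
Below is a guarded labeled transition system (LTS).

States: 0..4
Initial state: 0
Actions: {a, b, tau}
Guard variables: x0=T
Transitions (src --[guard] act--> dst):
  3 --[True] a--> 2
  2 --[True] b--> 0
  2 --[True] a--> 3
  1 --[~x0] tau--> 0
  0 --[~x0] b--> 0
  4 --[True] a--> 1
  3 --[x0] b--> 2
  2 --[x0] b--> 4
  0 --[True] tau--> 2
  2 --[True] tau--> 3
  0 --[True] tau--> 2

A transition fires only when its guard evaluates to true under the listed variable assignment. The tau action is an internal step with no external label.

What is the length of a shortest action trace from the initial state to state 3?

Layered search for 3:
  Layer 0: {0}
  Layer 1: {2}
  Layer 2: {3,4}
3 enters at depth 2; path tau·a

Answer: 2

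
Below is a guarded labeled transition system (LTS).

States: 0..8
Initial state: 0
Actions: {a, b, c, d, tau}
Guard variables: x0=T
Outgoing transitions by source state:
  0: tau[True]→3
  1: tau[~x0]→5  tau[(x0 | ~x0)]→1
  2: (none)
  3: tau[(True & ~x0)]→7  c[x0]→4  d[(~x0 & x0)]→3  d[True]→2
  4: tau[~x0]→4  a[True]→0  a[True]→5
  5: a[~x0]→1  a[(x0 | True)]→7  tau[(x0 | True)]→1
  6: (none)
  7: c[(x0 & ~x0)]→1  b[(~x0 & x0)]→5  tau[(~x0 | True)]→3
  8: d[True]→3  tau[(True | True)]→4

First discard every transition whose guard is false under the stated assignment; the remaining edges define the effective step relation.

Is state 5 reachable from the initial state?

Answer: REACHABLE

Analysis:
11 transition(s) survive guard evaluation.
L0 = {0}
L1 = {3}  cumulative {0,3}
L2 = {2,4}  cumulative {0,2,3,4}
L3 = {5}  cumulative {0,2,3,4,5}
L4 = {1,7}  cumulative {0,1,2,3,4,5,7}
Reachable = {0,1,2,3,4,5,7}
witness 5: tau·c·a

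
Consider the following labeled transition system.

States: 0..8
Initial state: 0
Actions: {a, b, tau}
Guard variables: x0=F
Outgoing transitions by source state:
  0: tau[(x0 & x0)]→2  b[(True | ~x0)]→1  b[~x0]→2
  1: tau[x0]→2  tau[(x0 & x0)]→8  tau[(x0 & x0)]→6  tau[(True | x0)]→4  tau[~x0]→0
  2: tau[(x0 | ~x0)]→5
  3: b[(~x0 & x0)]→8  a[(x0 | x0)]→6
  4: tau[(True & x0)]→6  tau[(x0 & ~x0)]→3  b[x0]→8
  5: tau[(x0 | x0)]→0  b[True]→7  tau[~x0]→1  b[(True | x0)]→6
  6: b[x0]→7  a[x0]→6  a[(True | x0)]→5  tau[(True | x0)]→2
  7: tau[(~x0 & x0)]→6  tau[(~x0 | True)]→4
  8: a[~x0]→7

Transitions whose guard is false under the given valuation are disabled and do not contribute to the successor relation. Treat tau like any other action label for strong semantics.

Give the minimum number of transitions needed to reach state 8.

Breadth-first toward 8:
  depth 0: {0}
  depth 1: {1,2}
  depth 2: {4,5}
  depth 3: {6,7}
8 never appears.

Answer: UNREACHABLE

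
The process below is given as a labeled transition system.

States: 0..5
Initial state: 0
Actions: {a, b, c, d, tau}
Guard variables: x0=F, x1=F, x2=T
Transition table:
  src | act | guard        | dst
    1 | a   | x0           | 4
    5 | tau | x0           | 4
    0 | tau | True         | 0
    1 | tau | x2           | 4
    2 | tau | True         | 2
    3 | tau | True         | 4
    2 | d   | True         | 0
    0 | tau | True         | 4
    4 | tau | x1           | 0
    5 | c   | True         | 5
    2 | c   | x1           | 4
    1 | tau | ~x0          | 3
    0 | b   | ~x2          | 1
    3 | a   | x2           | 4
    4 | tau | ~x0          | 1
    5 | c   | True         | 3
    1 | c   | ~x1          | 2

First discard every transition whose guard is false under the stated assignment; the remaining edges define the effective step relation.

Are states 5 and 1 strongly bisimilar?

Answer: NOT BISIMILAR

Analysis:
Bisimulation quotient by refinement:
  round 0: {{0,1,2,3,4,5}}
  round 1: {{0,4},{1},{2},{3},{5}}
  round 2: {{0},{1},{2},{3},{4},{5}}
Fixed point at round 3; 6 class(es).
[5]={5}  [1]={1}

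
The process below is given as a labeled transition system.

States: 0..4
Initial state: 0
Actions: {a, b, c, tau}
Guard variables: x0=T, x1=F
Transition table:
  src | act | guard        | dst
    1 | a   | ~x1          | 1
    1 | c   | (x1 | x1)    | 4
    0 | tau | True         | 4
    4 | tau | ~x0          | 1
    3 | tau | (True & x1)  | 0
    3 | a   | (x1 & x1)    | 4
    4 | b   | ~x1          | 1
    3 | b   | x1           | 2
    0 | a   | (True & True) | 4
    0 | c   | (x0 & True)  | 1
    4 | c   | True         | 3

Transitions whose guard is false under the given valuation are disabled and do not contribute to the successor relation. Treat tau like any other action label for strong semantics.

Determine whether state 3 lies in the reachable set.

Answer: REACHABLE

Working:
6 transition(s) survive guard evaluation.
Layer 0: {0}
Layer 1: {1,4}  total {0,1,4}
Layer 2: {3}  total {0,1,3,4}
Reachable = {0,1,3,4}
Path to 3: tau·c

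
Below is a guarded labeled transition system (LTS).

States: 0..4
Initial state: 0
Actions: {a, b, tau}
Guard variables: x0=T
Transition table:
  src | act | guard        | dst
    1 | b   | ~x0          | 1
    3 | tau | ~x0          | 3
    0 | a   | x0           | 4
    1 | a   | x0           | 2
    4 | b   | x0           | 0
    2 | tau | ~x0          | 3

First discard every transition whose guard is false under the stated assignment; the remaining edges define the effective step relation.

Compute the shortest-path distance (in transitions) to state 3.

Breadth-first toward 3:
  L0 = {0}
  L1 = {4}
3 never appears.

Answer: UNREACHABLE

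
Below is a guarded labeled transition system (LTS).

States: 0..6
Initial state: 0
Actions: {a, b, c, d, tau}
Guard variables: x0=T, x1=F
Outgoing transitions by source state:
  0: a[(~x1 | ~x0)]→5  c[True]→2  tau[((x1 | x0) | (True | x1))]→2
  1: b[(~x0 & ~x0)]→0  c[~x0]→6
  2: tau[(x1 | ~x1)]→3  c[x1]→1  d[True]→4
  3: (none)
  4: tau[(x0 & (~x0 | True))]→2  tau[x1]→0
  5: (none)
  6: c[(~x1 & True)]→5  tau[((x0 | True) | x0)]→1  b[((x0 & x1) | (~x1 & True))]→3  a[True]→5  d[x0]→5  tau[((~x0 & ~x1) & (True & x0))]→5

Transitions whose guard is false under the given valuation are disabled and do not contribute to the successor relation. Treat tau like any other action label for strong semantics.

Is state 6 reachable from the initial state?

Guard filter leaves 11 enabled edge(s).
depth 0: {0}
depth 1: {2,5}  now seen {0,2,5}
depth 2: {3,4}  now seen {0,2,3,4,5}
R = {0,2,3,4,5}

Answer: UNREACHABLE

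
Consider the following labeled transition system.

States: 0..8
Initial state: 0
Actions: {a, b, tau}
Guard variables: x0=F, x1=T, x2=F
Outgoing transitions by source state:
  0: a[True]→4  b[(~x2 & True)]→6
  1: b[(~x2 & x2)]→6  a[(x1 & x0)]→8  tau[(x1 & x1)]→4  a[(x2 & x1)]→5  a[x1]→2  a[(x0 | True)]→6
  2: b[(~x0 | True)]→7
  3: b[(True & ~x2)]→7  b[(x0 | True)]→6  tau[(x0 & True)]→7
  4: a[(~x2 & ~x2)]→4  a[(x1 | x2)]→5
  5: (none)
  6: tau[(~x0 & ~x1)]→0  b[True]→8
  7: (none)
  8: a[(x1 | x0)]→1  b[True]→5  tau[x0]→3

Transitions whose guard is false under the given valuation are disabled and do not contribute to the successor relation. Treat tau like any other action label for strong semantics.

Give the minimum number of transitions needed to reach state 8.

Answer: 2

Analysis:
BFS to 8:
  Layer 0: {0}
  Layer 1: {4,6}
  Layer 2: {5,8}
first hit 8 at d=2 via b·b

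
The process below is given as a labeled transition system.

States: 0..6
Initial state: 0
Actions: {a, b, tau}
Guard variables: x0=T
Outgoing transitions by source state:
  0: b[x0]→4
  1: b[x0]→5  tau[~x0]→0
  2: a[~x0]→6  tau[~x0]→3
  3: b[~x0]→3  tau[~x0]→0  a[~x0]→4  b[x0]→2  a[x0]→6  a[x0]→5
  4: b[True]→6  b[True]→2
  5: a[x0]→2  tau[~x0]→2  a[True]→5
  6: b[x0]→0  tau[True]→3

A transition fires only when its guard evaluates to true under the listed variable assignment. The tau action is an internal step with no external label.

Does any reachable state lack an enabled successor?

Answer: DEADLOCK at state 2

Working:
R = {0,2,3,4,5,6}
  0: b→4  [1 exit(s)]
  2: ∅  [STUCK]
  3: a→5  a→6  b→2  [3 exit(s)]
  4: b→2  b→6  [2 exit(s)]
  5: a→2  a→5  [2 exit(s)]
  6: b→0  tau→3  [2 exit(s)]
trace reaching 2: b·b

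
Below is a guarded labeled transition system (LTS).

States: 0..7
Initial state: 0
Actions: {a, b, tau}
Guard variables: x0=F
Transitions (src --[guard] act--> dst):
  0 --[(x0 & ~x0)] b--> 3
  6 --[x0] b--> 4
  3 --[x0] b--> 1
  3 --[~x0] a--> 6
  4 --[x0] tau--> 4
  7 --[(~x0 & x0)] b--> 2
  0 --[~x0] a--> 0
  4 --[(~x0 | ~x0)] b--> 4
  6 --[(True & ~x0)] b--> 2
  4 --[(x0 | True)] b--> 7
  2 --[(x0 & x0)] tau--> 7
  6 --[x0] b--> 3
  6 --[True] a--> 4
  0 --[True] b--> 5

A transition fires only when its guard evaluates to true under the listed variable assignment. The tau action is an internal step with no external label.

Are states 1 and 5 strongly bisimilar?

Answer: BISIMILAR

Trace:
Refine partition for ~:
  π0 = {{0,1,2,3,4,5,6,7}}
  π1 = {{0,6},{1,2,5,7},{3},{4}}
  π2 = {{0},{1,2,5,7},{3},{4},{6}}
5 equivalence class(es) (converged in 3)
1∈{1,2,5,7}, 5∈{1,2,5,7}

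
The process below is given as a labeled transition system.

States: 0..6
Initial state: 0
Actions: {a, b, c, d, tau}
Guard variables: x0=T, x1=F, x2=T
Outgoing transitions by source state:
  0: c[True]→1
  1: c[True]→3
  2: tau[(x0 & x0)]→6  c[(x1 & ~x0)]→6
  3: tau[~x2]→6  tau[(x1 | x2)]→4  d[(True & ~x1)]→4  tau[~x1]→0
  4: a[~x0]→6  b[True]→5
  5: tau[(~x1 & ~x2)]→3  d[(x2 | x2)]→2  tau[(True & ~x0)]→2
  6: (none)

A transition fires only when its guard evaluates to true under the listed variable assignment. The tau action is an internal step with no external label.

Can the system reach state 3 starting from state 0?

Answer: REACHABLE

Working:
Guard filter leaves 8 enabled edge(s).
depth 0: {0}
depth 1: {1}  cumulative {0,1}
depth 2: {3}  cumulative {0,1,3}
depth 3: {4}  cumulative {0,1,3,4}
depth 4: {5}  cumulative {0,1,3,4,5}
depth 5: {2}  cumulative {0,1,2,3,4,5}
depth 6: {6}  cumulative {0,1,2,3,4,5,6}
Reachable = {0,1,2,3,4,5,6}
Path to 3: c·c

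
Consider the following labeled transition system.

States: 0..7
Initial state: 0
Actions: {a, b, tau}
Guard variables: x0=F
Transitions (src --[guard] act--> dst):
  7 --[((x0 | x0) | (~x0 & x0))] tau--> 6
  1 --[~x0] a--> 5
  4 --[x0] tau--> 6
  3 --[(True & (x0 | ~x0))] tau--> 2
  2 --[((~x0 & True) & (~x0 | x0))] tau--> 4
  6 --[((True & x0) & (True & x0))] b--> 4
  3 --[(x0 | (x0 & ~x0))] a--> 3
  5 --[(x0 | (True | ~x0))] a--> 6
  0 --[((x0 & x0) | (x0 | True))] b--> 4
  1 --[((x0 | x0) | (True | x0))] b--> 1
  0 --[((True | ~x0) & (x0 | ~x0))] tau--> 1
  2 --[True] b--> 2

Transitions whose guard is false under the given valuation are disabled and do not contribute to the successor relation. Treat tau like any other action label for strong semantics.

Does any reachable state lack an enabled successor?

Reachable = {0,1,4,5,6}
  0: b→4  tau→1  [2 out]
  1: a→5  b→1  [2 out]
  4: ∅  [STUCK]
  5: a→6  [1 out]
  6: ∅  [STUCK]
witness 4: b

Answer: DEADLOCK at state 4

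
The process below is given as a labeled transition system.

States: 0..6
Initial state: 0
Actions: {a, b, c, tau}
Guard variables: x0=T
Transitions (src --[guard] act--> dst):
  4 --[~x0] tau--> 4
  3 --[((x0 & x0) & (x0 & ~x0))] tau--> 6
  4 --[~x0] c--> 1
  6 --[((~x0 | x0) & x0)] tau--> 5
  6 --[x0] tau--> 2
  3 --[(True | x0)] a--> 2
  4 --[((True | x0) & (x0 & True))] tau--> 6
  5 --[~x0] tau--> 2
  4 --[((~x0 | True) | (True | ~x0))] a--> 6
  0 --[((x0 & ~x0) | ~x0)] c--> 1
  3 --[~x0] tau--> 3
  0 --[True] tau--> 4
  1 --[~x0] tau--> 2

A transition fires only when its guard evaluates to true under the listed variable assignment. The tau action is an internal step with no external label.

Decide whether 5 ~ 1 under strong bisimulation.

Compute ~ classes (split until stable):
  round 0: {{0,1,2,3,4,5,6}}
  round 1: {{0,6},{1,2,5},{3},{4}}
  round 2: {{0},{1,2,5},{3},{4},{6}}
stable after 3 split(s): 5 block(s)
class of 5: {1,2,5}; class of 1: {1,2,5}

Answer: BISIMILAR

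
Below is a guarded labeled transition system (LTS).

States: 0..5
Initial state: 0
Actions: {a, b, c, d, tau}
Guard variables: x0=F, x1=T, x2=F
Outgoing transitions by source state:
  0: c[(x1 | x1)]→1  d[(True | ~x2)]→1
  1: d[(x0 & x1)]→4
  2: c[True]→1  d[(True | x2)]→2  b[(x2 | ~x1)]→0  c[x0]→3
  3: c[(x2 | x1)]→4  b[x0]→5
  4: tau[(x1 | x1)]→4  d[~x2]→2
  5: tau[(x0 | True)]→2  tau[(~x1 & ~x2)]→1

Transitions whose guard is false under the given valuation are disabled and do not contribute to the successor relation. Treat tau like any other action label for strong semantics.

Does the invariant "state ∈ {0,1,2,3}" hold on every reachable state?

Inv-set: {0,1,2,3}
Reach set: {0,1}
  0: ok
  1: ok

Answer: INVARIANT HOLDS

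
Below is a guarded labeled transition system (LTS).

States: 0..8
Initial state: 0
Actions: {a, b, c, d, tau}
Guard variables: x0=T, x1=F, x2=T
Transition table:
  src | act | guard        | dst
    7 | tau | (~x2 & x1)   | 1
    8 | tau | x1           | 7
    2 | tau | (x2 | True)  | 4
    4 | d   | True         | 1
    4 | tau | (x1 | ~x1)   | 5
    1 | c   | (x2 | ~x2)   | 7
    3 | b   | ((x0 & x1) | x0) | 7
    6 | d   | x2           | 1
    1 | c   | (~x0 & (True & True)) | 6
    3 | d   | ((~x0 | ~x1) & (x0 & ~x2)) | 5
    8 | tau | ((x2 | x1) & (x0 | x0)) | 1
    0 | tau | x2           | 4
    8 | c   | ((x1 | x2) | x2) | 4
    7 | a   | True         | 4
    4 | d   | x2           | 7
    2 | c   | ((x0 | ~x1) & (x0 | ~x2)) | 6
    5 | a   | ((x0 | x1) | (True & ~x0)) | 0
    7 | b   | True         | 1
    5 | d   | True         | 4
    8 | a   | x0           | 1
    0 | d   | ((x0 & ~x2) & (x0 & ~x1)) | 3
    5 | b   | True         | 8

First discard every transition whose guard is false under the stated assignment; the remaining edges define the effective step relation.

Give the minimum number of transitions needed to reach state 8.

Answer: 3

Working:
Breadth-first toward 8:
  Layer 0: {0}
  Layer 1: {4}
  Layer 2: {1,5,7}
  Layer 3: {8}
depth(8)=3, e.g. tau·tau·b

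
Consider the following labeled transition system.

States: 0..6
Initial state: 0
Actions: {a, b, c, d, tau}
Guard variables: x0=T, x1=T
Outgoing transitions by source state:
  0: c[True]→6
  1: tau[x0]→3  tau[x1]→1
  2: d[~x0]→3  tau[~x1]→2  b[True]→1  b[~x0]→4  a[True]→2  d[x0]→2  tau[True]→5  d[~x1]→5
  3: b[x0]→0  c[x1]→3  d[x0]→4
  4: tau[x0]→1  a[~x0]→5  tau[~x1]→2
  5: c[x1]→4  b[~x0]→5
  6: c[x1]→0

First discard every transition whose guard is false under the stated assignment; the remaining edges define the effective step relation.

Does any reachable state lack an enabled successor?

Answer: DEADLOCK-FREE

Working:
Reach set: {0,6}
  0: c→6  [1 exit(s)]
  6: c→0  [1 exit(s)]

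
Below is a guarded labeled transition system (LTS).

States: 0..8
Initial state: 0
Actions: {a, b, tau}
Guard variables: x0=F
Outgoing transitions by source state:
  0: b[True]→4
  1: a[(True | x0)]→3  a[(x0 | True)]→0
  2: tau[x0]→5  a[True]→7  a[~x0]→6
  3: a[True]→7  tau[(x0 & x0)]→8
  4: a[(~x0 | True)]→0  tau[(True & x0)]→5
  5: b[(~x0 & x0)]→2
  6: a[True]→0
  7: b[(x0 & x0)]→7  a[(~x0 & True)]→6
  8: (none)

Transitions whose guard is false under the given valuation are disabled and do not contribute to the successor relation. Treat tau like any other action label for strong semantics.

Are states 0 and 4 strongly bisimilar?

Answer: NOT BISIMILAR

Trace:
Compute ~ classes (split until stable):
  round 0: {{0,1,2,3,4,5,6,7,8}}
  round 1: {{0},{1,2,3,4,6,7},{5,8}}
  round 2: {{0},{1},{2,3,7},{4,6},{5,8}}
  round 3: {{0},{1},{2},{3},{4,6},{5,8},{7}}
Fixed point at round 4; 7 class(es).
0∈{0}, 4∈{4,6}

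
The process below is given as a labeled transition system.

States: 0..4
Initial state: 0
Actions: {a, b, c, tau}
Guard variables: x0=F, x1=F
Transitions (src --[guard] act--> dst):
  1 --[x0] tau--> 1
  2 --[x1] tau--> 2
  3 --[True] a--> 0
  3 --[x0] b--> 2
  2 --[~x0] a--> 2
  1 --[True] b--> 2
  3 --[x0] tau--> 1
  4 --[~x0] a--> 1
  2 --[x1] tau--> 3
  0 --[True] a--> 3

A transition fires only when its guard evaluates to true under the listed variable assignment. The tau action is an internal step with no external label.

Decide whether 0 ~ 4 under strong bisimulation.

Answer: NOT BISIMILAR

Trace:
Compute ~ classes (split until stable):
  π0 = {{0,1,2,3,4}}
  π1 = {{0,2,3,4},{1}}
  π2 = {{0,2,3},{1},{4}}
3 equivalence class(es) (converged in 3)
class of 0: {0,2,3}; class of 4: {4}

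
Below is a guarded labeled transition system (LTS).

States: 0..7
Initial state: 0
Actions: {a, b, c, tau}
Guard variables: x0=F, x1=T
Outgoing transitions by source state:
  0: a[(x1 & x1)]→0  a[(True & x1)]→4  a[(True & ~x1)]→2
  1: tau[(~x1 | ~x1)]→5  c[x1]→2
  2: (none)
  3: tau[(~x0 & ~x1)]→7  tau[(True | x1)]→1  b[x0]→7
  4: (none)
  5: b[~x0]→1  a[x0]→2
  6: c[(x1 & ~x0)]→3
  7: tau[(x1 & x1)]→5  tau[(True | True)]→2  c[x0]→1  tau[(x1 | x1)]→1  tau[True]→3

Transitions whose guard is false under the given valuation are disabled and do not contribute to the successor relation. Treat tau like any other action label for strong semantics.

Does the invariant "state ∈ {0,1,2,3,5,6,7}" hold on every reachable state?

Allowed set {0,1,2,3,5,6,7}
R = {0,4}
  0: ok
  4: ✗ unsafe
counterexample path to 4: a

Answer: INVARIANT VIOLATED at state 4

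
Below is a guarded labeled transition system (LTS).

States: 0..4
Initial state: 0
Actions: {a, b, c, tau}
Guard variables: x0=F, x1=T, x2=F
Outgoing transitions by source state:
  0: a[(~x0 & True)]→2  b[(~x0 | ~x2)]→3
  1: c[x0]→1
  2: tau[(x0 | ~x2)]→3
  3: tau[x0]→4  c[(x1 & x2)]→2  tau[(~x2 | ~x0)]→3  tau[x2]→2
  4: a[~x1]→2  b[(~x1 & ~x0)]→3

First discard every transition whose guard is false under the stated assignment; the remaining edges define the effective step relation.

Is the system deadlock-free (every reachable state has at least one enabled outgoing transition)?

Answer: DEADLOCK-FREE

Working:
Reachable = {0,2,3}
  0: a→2  b→3  [2 out]
  2: tau→3  [1 out]
  3: tau→3  [1 out]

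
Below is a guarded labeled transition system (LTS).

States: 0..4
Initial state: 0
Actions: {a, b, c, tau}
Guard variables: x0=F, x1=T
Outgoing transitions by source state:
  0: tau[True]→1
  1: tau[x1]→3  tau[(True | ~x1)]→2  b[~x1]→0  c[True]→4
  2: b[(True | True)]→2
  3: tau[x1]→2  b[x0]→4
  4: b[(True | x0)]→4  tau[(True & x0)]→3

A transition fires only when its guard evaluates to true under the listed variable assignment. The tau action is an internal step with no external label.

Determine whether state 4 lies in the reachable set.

Answer: REACHABLE

Working:
After dropping false guards: 7 live edges.
depth 0: {0}
depth 1: {1}  now seen {0,1}
depth 2: {2,3,4}  now seen {0,1,2,3,4}
R = {0,1,2,3,4}
witness 4: tau·c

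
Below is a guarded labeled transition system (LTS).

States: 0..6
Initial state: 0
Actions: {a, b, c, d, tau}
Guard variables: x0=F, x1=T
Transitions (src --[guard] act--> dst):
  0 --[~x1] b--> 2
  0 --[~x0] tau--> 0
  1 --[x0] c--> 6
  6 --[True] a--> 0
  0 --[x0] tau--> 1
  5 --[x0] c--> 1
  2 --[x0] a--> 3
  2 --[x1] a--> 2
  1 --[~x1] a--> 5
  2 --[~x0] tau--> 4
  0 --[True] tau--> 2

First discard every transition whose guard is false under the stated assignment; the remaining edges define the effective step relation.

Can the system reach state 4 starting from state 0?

Answer: REACHABLE

Trace:
Guard filter leaves 5 enabled edge(s).
L0 = {0}
L1 = {2}  total {0,2}
L2 = {4}  total {0,2,4}
Reach set: {0,2,4}
witness 4: tau·tau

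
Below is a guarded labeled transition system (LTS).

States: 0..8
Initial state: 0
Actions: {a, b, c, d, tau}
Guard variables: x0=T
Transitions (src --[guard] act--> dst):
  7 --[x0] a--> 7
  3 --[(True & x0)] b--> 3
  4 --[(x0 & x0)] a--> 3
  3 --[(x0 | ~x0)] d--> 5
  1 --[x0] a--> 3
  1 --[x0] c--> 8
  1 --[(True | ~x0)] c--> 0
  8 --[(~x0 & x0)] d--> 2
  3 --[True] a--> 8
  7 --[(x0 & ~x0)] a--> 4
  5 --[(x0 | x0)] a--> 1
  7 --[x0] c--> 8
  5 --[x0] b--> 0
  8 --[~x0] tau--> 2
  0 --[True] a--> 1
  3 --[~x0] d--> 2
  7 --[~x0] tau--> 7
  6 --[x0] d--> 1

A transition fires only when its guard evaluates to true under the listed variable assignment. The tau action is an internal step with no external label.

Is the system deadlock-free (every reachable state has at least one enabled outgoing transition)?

Answer: DEADLOCK at state 8

Analysis:
Reach set: {0,1,3,5,8}
  0: a→1  [deg 1]
  1: a→3  c→0  c→8  [deg 3]
  3: a→8  b→3  d→5  [deg 3]
  5: a→1  b→0  [deg 2]
  8: ∅  [deadlock]
witness 8: a·c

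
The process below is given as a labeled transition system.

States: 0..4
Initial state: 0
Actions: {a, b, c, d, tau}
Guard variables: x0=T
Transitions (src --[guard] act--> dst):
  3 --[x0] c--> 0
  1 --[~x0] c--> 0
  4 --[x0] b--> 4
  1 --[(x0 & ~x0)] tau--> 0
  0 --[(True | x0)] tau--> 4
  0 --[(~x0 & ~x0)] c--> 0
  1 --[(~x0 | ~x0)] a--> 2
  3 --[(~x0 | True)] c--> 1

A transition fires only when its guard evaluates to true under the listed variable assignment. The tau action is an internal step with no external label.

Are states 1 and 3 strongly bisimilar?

Answer: NOT BISIMILAR

Analysis:
Compute ~ classes (split until stable):
  round 0: {{0,1,2,3,4}}
  round 1: {{0},{1,2},{3},{4}}
Fixed point at round 2; 4 class(es).
[1]={1,2}  [3]={3}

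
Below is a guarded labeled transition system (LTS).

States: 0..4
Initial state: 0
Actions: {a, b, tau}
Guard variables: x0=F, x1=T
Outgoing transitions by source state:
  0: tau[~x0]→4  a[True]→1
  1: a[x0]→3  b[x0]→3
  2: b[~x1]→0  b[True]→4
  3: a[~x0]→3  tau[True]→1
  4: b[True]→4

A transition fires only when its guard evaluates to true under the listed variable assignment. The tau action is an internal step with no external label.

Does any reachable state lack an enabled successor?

Reach set: {0,1,4}
  0: a→1  tau→4  [2 out]
  1: ∅  [STUCK]
  4: b→4  [1 out]
Path to 1: a

Answer: DEADLOCK at state 1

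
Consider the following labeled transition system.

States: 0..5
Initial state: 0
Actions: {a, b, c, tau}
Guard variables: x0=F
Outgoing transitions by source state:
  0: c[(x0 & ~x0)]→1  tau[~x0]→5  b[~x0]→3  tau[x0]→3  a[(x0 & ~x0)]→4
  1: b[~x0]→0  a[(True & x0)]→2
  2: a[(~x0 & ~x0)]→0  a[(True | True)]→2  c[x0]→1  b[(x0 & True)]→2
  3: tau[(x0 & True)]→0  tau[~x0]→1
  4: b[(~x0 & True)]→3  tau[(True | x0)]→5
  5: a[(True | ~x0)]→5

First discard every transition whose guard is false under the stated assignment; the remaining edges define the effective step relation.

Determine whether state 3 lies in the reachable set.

Answer: REACHABLE

Working:
Guard filter leaves 9 enabled edge(s).
depth 0: {0}
depth 1: {3,5}  cumulative {0,3,5}
depth 2: {1}  cumulative {0,1,3,5}
Reach set: {0,1,3,5}
witness 3: b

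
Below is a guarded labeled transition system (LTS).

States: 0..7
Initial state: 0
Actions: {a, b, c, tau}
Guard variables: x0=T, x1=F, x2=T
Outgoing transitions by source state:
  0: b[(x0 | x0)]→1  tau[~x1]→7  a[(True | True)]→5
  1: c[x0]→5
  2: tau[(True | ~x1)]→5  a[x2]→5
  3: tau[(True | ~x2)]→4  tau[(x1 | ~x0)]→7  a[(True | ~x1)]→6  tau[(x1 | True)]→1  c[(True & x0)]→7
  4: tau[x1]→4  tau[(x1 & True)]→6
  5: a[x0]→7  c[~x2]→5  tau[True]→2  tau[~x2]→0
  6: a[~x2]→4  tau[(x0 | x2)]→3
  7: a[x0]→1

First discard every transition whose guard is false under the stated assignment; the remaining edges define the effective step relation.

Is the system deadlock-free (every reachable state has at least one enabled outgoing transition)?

Answer: DEADLOCK-FREE

Working:
Reachable = {0,1,2,5,7}
  0: a→5  b→1  tau→7  [3 out]
  1: c→5  [1 out]
  2: a→5  tau→5  [2 out]
  5: a→7  tau→2  [2 out]
  7: a→1  [1 out]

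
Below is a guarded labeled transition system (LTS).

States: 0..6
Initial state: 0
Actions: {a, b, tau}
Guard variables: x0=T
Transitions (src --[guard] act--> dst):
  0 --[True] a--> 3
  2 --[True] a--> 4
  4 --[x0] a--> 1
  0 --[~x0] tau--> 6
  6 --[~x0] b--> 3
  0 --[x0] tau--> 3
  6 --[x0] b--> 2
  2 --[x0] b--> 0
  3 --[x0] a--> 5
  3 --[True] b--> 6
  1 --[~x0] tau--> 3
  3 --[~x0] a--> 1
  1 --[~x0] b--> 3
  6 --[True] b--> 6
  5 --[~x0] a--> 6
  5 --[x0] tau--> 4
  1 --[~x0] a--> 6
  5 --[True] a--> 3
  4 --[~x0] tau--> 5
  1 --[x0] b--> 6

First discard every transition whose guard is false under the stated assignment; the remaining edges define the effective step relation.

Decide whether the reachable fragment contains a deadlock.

Answer: DEADLOCK-FREE

Working:
R = {0,1,2,3,4,5,6}
  0: a→3  tau→3  [deg 2]
  1: b→6  [deg 1]
  2: a→4  b→0  [deg 2]
  3: a→5  b→6  [deg 2]
  4: a→1  [deg 1]
  5: a→3  tau→4  [deg 2]
  6: b→2  b→6  [deg 2]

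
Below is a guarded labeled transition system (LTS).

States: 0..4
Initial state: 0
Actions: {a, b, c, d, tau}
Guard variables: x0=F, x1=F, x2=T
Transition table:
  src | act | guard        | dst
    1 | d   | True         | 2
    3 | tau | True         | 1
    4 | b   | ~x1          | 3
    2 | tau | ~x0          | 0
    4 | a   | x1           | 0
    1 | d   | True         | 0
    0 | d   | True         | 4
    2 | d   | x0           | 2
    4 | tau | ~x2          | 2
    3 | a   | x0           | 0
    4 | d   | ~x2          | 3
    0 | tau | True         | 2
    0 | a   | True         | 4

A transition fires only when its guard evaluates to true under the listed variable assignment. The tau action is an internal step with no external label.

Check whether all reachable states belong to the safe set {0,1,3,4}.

Answer: INVARIANT VIOLATED at state 2

Working:
Allowed set {0,1,3,4}
Reachable = {0,1,2,3,4}
  0: ok
  1: ok
  2: outside
  3: ok
  4: ok
witness against invariant: tau → 2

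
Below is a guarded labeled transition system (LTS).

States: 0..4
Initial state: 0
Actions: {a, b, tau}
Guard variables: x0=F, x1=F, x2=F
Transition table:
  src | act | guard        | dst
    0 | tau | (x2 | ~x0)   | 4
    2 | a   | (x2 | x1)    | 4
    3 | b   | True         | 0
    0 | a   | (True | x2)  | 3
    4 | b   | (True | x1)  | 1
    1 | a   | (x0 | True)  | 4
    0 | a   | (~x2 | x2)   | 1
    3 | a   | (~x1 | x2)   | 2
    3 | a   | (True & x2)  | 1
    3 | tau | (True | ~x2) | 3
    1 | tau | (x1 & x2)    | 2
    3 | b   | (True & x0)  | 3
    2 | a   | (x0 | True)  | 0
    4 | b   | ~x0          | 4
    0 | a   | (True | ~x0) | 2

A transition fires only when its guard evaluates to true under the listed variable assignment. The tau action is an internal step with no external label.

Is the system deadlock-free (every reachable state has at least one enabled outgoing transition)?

Answer: DEADLOCK-FREE

Working:
R = {0,1,2,3,4}
  0: a→1  a→2  a→3  tau→4  [4 out]
  1: a→4  [1 out]
  2: a→0  [1 out]
  3: a→2  b→0  tau→3  [3 out]
  4: b→1  b→4  [2 out]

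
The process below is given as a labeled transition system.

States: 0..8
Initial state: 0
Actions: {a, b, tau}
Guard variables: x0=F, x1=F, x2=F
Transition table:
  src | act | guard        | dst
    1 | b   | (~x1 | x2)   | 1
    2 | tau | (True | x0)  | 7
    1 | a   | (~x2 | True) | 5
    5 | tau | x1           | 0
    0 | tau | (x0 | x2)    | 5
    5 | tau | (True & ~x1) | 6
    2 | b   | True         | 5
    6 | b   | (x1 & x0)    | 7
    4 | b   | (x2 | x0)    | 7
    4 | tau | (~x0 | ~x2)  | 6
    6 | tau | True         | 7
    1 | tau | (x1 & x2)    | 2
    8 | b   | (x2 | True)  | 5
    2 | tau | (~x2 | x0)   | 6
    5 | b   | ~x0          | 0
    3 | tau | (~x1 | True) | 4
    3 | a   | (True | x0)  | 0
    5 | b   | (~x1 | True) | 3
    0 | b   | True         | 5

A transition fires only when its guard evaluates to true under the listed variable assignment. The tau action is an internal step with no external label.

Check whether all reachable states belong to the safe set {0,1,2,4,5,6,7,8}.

Answer: INVARIANT VIOLATED at state 3

Analysis:
Allowed set {0,1,2,4,5,6,7,8}
R = {0,3,4,5,6,7}
  0: ok
  3: outside
  4: ok
  5: ok
  6: ok
  7: ok
witness against invariant: b·b → 3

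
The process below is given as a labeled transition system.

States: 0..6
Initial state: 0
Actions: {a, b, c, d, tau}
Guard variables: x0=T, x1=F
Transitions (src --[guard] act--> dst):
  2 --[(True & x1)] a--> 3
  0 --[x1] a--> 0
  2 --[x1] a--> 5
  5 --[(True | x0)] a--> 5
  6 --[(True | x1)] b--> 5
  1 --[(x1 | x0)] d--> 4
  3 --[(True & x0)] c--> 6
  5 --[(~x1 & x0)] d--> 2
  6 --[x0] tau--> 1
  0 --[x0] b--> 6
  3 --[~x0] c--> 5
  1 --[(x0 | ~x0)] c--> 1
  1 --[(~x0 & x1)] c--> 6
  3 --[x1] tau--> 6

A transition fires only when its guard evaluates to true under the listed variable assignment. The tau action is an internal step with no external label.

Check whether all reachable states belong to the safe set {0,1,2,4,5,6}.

Answer: INVARIANT HOLDS

Trace:
Safe = {0,1,2,4,5,6}
Reach set: {0,1,2,4,5,6}
  0: safe
  1: safe
  2: safe
  4: safe
  5: safe
  6: safe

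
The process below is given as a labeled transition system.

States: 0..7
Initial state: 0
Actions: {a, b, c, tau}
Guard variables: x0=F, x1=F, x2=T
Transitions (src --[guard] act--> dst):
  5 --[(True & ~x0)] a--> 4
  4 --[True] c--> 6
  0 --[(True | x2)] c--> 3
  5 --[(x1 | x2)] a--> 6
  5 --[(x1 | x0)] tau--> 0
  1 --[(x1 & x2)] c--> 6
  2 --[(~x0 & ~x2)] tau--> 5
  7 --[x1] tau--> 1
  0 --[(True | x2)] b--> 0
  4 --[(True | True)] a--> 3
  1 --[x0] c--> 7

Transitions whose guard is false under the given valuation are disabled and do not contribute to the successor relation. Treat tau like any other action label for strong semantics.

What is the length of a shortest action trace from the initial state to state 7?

Answer: UNREACHABLE

Analysis:
BFS to 7:
  Layer 0: {0}
  Layer 1: {3}
7 never appears.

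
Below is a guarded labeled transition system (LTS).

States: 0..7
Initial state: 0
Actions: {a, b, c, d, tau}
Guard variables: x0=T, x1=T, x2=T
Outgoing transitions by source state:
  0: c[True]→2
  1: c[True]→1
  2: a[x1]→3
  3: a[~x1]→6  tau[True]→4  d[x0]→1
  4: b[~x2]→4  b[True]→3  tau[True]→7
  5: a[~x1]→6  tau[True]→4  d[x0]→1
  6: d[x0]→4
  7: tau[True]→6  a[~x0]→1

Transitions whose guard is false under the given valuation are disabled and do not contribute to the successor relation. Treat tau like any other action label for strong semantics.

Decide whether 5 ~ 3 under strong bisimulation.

Bisimulation quotient by refinement:
  π0 = {{0,1,2,3,4,5,6,7}}
  π1 = {{0,1},{2},{3,5},{4},{6},{7}}
  π2 = {{0},{1},{2},{3,5},{4},{6},{7}}
7 equivalence class(es) (converged in 3)
5∈{3,5}, 3∈{3,5}

Answer: BISIMILAR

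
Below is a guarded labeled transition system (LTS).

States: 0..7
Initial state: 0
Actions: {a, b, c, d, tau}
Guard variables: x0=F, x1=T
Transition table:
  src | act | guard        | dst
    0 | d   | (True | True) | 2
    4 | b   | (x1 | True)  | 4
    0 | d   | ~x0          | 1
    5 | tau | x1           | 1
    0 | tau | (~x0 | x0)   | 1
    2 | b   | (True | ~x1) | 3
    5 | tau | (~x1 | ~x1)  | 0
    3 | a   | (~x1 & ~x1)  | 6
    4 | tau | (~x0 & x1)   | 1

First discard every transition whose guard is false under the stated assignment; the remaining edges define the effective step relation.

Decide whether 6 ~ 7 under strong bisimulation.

Answer: BISIMILAR

Analysis:
Bisimulation quotient by refinement:
  P[0] = {{0,1,2,3,4,5,6,7}}
  P[1] = {{0},{1,3,6,7},{2},{4},{5}}
Fixed point at round 2; 5 class(es).
6∈{1,3,6,7}, 7∈{1,3,6,7}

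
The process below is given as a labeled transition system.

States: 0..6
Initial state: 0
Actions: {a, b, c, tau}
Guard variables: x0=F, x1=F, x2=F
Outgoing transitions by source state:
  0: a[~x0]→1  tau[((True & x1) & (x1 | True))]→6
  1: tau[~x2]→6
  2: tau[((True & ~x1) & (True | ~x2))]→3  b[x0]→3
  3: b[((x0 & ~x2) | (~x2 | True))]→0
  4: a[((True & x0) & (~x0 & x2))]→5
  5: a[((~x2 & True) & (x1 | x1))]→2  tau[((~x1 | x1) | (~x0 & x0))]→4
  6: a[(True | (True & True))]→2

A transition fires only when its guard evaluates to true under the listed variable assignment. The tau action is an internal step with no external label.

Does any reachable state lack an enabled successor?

Answer: DEADLOCK-FREE

Working:
Reachable = {0,1,2,3,6}
  0: a→1  [1 exit(s)]
  1: tau→6  [1 exit(s)]
  2: tau→3  [1 exit(s)]
  3: b→0  [1 exit(s)]
  6: a→2  [1 exit(s)]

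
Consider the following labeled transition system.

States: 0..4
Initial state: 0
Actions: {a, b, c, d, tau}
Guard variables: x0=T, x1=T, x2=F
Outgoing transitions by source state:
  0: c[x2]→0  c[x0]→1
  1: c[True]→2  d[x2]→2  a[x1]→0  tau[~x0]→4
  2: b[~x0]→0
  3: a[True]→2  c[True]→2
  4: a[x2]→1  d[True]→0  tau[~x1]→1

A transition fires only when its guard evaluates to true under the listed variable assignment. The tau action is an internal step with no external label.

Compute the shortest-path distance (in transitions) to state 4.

Answer: UNREACHABLE

Analysis:
Layered search for 4:
  Layer 0: {0}
  Layer 1: {1}
  Layer 2: {2}
4 never appears.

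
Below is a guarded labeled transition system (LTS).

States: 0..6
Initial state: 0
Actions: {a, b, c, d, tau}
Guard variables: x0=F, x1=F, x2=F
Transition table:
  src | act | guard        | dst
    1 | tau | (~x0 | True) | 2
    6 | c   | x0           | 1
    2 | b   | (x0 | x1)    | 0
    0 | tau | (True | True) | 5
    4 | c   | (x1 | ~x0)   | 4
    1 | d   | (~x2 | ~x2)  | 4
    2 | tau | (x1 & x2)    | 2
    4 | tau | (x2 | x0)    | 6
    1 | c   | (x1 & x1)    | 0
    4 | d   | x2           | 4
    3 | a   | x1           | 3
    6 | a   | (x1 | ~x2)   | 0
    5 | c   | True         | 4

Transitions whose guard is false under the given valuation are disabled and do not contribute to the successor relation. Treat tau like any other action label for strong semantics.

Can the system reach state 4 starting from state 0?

Answer: REACHABLE

Analysis:
Guard filter leaves 6 enabled edge(s).
L0 = {0}
L1 = {5}  cumulative {0,5}
L2 = {4}  cumulative {0,4,5}
Reach set: {0,4,5}
witness 4: tau·c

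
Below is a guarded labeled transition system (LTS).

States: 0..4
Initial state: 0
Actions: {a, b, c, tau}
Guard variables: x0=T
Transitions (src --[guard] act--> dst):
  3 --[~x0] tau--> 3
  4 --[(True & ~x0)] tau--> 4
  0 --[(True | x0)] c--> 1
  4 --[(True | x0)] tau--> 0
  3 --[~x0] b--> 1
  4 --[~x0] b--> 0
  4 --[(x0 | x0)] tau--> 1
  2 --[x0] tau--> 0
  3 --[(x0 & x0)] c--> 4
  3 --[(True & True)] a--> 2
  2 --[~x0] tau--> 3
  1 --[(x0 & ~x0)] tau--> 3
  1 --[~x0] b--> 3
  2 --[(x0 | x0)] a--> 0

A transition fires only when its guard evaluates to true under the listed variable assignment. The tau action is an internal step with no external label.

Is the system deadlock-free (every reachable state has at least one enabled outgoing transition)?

Answer: DEADLOCK at state 1

Trace:
Reachable = {0,1}
  0: c→1  [deg 1]
  1: ∅  [deadlock]
Path to 1: c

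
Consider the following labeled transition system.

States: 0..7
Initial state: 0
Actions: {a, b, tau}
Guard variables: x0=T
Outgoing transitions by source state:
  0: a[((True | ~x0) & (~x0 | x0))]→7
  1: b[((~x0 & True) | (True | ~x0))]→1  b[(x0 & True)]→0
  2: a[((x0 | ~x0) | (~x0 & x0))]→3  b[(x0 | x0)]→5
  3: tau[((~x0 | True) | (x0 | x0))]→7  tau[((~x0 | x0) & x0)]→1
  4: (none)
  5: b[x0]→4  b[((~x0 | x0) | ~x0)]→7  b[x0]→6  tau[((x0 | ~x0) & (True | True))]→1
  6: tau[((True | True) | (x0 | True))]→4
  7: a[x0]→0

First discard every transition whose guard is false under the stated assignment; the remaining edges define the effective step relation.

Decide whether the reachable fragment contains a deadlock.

R = {0,7}
  0: a→7  [1 exit(s)]
  7: a→0  [1 exit(s)]

Answer: DEADLOCK-FREE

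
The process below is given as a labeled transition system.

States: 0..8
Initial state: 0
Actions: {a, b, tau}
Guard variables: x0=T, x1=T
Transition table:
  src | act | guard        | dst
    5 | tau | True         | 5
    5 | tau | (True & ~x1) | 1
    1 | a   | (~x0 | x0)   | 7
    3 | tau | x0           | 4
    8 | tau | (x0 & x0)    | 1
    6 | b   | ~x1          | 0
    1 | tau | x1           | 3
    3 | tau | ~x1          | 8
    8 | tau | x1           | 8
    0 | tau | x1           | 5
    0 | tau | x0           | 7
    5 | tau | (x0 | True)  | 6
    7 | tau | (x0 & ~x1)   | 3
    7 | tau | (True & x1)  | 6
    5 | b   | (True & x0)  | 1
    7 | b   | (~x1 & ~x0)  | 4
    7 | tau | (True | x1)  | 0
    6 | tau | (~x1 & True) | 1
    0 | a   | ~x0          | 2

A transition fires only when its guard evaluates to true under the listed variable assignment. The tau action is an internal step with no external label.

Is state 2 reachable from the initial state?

Answer: UNREACHABLE

Analysis:
Guard filter leaves 12 enabled edge(s).
Layer 0: {0}
Layer 1: {5,7}  cumulative {0,5,7}
Layer 2: {1,6}  cumulative {0,1,5,6,7}
Layer 3: {3}  cumulative {0,1,3,5,6,7}
Layer 4: {4}  cumulative {0,1,3,4,5,6,7}
Reach set: {0,1,3,4,5,6,7}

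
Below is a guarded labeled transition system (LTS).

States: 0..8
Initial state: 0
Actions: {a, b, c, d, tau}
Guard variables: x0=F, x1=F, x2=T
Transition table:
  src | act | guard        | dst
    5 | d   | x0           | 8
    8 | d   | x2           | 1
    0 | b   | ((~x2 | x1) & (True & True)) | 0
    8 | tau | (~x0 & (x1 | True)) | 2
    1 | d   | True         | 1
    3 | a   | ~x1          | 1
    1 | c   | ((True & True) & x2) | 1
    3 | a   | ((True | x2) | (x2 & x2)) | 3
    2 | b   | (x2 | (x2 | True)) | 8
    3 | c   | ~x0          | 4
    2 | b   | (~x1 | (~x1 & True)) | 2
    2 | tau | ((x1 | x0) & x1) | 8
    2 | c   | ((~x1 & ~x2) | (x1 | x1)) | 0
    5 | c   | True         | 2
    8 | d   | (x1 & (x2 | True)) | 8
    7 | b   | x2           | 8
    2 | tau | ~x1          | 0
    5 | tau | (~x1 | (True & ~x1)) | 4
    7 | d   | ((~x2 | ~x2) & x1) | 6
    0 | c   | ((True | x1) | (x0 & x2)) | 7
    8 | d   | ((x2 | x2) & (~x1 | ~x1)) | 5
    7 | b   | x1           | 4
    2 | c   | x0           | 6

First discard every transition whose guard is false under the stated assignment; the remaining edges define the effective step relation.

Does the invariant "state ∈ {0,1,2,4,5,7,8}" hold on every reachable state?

Inv-set: {0,1,2,4,5,7,8}
Reachable = {0,1,2,4,5,7,8}
  0: ok
  1: ok
  2: ok
  4: ok
  5: ok
  7: ok
  8: ok

Answer: INVARIANT HOLDS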